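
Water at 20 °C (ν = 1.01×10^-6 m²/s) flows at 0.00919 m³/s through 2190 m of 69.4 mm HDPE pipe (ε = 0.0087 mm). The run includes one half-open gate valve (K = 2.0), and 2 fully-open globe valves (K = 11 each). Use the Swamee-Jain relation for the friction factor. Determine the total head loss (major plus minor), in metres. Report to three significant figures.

V = 4Q/(πD²) = 2.429 m/s; V²/2g = 0.3008 m
Re = 1.67×10^5, ε/D = 1.25×10^-4 → f = 0.01705 (Swamee-Jain)
Major: h_f = f(L/D)·V²/2g = 0.01705·31556·0.3008 = 161.9 m
Minor: ΣK = 24.0; h_m = ΣK·V²/2g = 7.220 m
Total H_L = 161.9 + 7.220 = 169.1 m

H_L ≈ 169 m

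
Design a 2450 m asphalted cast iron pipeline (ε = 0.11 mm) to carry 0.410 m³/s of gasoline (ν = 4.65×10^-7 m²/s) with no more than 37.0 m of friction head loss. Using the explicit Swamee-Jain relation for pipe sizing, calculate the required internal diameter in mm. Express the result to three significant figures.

Swamee-Jain (Type III): D = 0.66·[ε^1.25·(LQ²/(gh_f))^4.75 + ν·Q^9.4·(L/(gh_f))^5.2]^0.04
LQ²/(gh_f) = 1.135; L/(gh_f) = 6.750
Term 1 = ε^1.25·(…)^4.75 = 2.05×10^-5; Term 2 = ν·Q^9.4·(…)^5.2 = 2.19×10^-6
D = 0.66·(2.05×10^-5 + 2.19×10^-6)^0.04 = 0.4303 m = 430 mm
Check: V = 2.82 m/s, Re = 2.61×10^6, f = 0.01484, h_f = 34.2 m ≈ 37.0 m ✓

D ≈ 430 mm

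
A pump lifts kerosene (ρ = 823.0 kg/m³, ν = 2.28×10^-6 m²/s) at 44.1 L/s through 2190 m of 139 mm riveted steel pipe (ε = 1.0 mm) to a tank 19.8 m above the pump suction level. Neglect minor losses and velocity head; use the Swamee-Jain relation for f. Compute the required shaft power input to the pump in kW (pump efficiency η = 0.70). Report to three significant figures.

V = 4Q/(πD²) = 2.906 m/s; Re = 1.77×10^5; ε/D = 0.00719; f = 0.03461
h_f = f(L/D)V²/2g = 234.7 m
Total head H = z + h_f = 19.8 + 234.7 = 254.5 m
P_hyd = ρgQH = 823.0·9.81·0.0441·254.5 = 90.62 kW
P_shaft = P_hyd/η = 90.62/0.70 = 129.5 kW

P_shaft ≈ 129 kW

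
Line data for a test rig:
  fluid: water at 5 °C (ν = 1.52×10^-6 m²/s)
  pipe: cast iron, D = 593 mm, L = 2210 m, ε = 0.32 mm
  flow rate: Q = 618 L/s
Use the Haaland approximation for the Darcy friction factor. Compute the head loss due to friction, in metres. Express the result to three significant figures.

V = 4Q/(πD²) = 4·0.618/(π·0.593²) = 2.238 m/s
Re = VD/ν = 2.238·0.593/1.52×10^-6 = 8.73×10^5 → turbulent
ε/D = 0.32/593 = 5.40×10^-4
Haaland: f = 0.01750
h_f = f(L/D)V²/(2g) = 0.01750·(2210/0.593)·2.238²/(2·9.81) = 16.64 m

h_f ≈ 16.6 m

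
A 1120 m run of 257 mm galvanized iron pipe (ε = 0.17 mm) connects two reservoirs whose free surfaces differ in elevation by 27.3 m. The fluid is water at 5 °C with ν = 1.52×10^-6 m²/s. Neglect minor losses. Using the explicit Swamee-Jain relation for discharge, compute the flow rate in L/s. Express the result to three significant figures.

Swamee-Jain (Type II): Q = -0.965·√(gD⁵h_f/L)·ln[ε/(3.7D) + √(3.17ν²L/(gD³h_f))]
√(gD⁵h_f/L) = √(9.81·0.257⁵·27.3/1120) = 0.01637
ε/(3.7D) = 1.79×10^-4; √(3.17ν²L/(gD³h_f)) = 4.25×10^-5
Q = -0.965·0.01637·ln(2.213×10^-4) = 0.1330 m³/s
Check: V = 2.56 m/s, Re = 4.33×10^5, f = 0.01883, h_f = 27.5 m ≈ 27.3 m ✓

Q ≈ 133 L/s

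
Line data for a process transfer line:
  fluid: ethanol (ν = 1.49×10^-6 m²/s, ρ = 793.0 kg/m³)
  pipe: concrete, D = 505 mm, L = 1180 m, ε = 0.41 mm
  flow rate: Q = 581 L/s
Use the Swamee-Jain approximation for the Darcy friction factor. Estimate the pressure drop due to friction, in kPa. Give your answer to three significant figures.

V = 4Q/(πD²) = 4·0.581/(π·0.505²) = 2.901 m/s
Re = VD/ν = 2.901·0.505/1.49×10^-6 = 9.83×10^5 → turbulent
ε/D = 0.41/505 = 8.12×10^-4
Swamee-Jain: f = 0.01913
h_f = f(L/D)V²/(2g) = 0.01913·(1180/0.505)·2.901²/(2·9.81) = 19.17 m
Δp = ρg·h_f = 793.0·9.81·19.17 = 149.1 kPa

Δp ≈ 149 kPa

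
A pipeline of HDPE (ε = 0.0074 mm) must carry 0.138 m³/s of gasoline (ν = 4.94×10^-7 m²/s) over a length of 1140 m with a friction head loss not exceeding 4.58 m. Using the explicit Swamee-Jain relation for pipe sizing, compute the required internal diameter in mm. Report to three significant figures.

D ≈ 345 mm

Swamee-Jain (Type III): D = 0.66·[ε^1.25·(LQ²/(gh_f))^4.75 + ν·Q^9.4·(L/(gh_f))^5.2]^0.04
LQ²/(gh_f) = 0.4832; L/(gh_f) = 25.37
Term 1 = ε^1.25·(…)^4.75 = 1.22×10^-8; Term 2 = ν·Q^9.4·(…)^5.2 = 8.15×10^-8
D = 0.66·(1.22×10^-8 + 8.15×10^-8)^0.04 = 0.3455 m = 345 mm
Check: V = 1.47 m/s, Re = 1.03×10^6, f = 0.01206, h_f = 4.40 m ≈ 4.58 m ✓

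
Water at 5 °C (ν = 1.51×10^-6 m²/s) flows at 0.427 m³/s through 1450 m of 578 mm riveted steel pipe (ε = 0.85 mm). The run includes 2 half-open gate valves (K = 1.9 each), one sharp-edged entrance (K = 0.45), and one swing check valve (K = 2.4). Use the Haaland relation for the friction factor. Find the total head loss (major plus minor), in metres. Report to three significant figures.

V = 4Q/(πD²) = 1.627 m/s; V²/2g = 0.1350 m
Re = 6.23×10^5, ε/D = 0.00147 → f = 0.02198 (Haaland)
Major: h_f = f(L/D)·V²/2g = 0.02198·2509·0.1350 = 7.444 m
Minor: ΣK = 6.65; h_m = ΣK·V²/2g = 0.8976 m
Total H_L = 7.444 + 0.8976 = 8.341 m

H_L ≈ 8.34 m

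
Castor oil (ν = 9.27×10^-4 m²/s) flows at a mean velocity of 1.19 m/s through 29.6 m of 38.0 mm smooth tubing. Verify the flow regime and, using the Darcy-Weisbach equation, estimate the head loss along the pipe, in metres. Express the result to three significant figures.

Re = VD/ν = 1.19·0.03800/9.27×10^-4 = 48.8 → laminar (Re < 2300)
f = 64/Re = 1.312
h_f = f(L/D)V²/(2g) = 1.312·(29.6/0.03800)·1.19²/(2·9.81) = 73.76 m

h_f ≈ 73.8 m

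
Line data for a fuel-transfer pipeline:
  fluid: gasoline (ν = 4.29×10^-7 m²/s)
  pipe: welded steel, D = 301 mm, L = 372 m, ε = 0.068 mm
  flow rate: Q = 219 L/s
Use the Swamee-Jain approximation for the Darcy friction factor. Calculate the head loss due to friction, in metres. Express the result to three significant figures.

V = 4Q/(πD²) = 4·0.219/(π·0.301²) = 3.078 m/s
Re = VD/ν = 3.078·0.301/4.29×10^-7 = 2.16×10^6 → turbulent
ε/D = 0.068/301 = 2.26×10^-4
Swamee-Jain: f = 0.01459
h_f = f(L/D)V²/(2g) = 0.01459·(372/0.301)·3.078²/(2·9.81) = 8.704 m

h_f ≈ 8.70 m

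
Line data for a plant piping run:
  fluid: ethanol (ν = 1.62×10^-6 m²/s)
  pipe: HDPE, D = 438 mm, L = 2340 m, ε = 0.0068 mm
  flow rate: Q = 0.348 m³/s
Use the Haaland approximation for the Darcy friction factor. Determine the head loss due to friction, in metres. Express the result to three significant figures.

V = 4Q/(πD²) = 4·0.348/(π·0.438²) = 2.310 m/s
Re = VD/ν = 2.310·0.438/1.62×10^-6 = 6.24×10^5 → turbulent
ε/D = 0.0068/438 = 1.55×10^-5
Haaland: f = 0.01277
h_f = f(L/D)V²/(2g) = 0.01277·(2340/0.438)·2.310²/(2·9.81) = 18.55 m

h_f ≈ 18.5 m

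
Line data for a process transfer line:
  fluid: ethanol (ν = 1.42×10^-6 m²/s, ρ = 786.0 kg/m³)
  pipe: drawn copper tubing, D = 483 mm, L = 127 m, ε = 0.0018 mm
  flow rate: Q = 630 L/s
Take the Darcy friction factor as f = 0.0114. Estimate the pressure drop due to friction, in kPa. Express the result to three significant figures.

V = 4Q/(πD²) = 4·0.630/(π·0.483²) = 3.438 m/s
h_f = f(L/D)V²/(2g) = 0.01140·(127/0.483)·3.438²/(2·9.81) = 1.806 m
Δp = ρg·h_f = 786.0·9.81·1.806 = 13.93 kPa

Δp ≈ 13.9 kPa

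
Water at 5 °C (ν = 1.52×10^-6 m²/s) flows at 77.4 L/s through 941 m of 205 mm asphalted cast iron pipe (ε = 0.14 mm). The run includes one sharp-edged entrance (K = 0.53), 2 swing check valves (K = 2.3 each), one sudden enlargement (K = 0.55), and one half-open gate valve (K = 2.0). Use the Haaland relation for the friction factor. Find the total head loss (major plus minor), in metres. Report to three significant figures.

V = 4Q/(πD²) = 2.345 m/s; V²/2g = 0.2803 m
Re = 3.16×10^5, ε/D = 6.83×10^-4 → f = 0.01901 (Haaland)
Major: h_f = f(L/D)·V²/2g = 0.01901·4590·0.2803 = 24.46 m
Minor: ΣK = 7.68; h_m = ΣK·V²/2g = 2.153 m
Total H_L = 24.46 + 2.153 = 26.61 m

H_L ≈ 26.6 m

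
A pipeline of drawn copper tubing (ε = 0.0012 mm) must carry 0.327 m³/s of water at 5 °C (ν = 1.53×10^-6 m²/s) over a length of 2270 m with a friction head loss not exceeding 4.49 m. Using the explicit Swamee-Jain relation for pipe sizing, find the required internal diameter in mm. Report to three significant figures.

Swamee-Jain (Type III): D = 0.66·[ε^1.25·(LQ²/(gh_f))^4.75 + ν·Q^9.4·(L/(gh_f))^5.2]^0.04
LQ²/(gh_f) = 5.511; L/(gh_f) = 51.54
Term 1 = ε^1.25·(…)^4.75 = 1.32×10^-4; Term 2 = ν·Q^9.4·(…)^5.2 = 0.0335
D = 0.66·(1.32×10^-4 + 0.0335)^0.04 = 0.5762 m = 576 mm
Check: V = 1.25 m/s, Re = 4.72×10^5, f = 0.01326, h_f = 4.19 m ≈ 4.49 m ✓

D ≈ 576 mm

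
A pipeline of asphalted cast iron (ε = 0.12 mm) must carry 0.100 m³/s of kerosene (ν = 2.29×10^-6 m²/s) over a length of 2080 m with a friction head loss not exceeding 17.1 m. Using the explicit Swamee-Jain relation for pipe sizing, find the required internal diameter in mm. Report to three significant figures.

D ≈ 289 mm

Swamee-Jain (Type III): D = 0.66·[ε^1.25·(LQ²/(gh_f))^4.75 + ν·Q^9.4·(L/(gh_f))^5.2]^0.04
LQ²/(gh_f) = 0.1240; L/(gh_f) = 12.40
Term 1 = ε^1.25·(…)^4.75 = 6.20×10^-10; Term 2 = ν·Q^9.4·(…)^5.2 = 4.42×10^-10
D = 0.66·(6.20×10^-10 + 4.42×10^-10)^0.04 = 0.2888 m = 289 mm
Check: V = 1.53 m/s, Re = 1.93×10^5, f = 0.01854, h_f = 15.9 m ≈ 17.1 m ✓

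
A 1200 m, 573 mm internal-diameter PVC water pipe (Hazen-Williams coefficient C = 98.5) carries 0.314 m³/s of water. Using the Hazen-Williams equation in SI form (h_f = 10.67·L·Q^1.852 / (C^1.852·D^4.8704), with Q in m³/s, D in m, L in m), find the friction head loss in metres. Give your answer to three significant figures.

h_f ≈ 4.59 m

h_f = 10.67·1200·0.314^1.852 / (98.5^1.852·0.573^4.8704) = 4.589 m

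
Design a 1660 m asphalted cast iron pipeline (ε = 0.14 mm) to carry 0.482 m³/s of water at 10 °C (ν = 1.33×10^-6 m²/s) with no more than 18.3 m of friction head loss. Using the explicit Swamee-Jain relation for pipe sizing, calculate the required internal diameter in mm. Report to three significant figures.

Swamee-Jain (Type III): D = 0.66·[ε^1.25·(LQ²/(gh_f))^4.75 + ν·Q^9.4·(L/(gh_f))^5.2]^0.04
LQ²/(gh_f) = 2.148; L/(gh_f) = 9.247
Term 1 = ε^1.25·(…)^4.75 = 5.76×10^-4; Term 2 = ν·Q^9.4·(…)^5.2 = 1.47×10^-4
D = 0.66·(5.76×10^-4 + 1.47×10^-4)^0.04 = 0.4942 m = 494 mm
Check: V = 2.51 m/s, Re = 9.34×10^5, f = 0.01565, h_f = 16.9 m ≈ 18.3 m ✓

D ≈ 494 mm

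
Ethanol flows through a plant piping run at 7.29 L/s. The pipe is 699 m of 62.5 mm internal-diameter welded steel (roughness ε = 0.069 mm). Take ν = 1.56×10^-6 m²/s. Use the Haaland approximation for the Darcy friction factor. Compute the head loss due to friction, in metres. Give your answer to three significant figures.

h_f ≈ 72.1 m

V = 4Q/(πD²) = 4·0.00729/(π·0.0625²) = 2.376 m/s
Re = VD/ν = 2.376·0.0625/1.56×10^-6 = 9.52×10^4 → turbulent
ε/D = 0.069/62.5 = 0.00110
Haaland: f = 0.02241
h_f = f(L/D)V²/(2g) = 0.02241·(699/0.0625)·2.376²/(2·9.81) = 72.14 m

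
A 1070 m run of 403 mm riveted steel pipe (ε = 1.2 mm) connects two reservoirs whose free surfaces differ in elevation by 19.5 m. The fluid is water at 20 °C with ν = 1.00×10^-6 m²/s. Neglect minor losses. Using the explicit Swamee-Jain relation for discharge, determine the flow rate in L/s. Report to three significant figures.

Q ≈ 299 L/s

Swamee-Jain (Type II): Q = -0.965·√(gD⁵h_f/L)·ln[ε/(3.7D) + √(3.17ν²L/(gD³h_f))]
√(gD⁵h_f/L) = √(9.81·0.403⁵·19.5/1070) = 0.04359
ε/(3.7D) = 8.05×10^-4; √(3.17ν²L/(gD³h_f)) = 1.65×10^-5
Q = -0.965·0.04359·ln(8.212×10^-4) = 0.2989 m³/s
Check: V = 2.34 m/s, Re = 9.44×10^5, f = 0.02633, h_f = 19.6 m ≈ 19.5 m ✓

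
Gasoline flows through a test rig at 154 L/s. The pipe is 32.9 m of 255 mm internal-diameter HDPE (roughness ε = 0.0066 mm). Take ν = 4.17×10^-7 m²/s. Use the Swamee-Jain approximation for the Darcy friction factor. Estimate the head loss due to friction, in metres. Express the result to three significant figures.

h_f ≈ 0.678 m

V = 4Q/(πD²) = 4·0.154/(π·0.255²) = 3.015 m/s
Re = VD/ν = 3.015·0.255/4.17×10^-7 = 1.84×10^6 → turbulent
ε/D = 0.0066/255 = 2.59×10^-5
Swamee-Jain: f = 0.01134
h_f = f(L/D)V²/(2g) = 0.01134·(32.9/0.255)·3.015²/(2·9.81) = 0.6781 m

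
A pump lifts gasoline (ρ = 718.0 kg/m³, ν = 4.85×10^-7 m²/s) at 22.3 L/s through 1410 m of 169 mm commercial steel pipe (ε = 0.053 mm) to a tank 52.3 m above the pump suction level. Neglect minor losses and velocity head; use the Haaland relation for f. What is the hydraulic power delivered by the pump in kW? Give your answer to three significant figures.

P_hyd ≈ 9.32 kW

V = 4Q/(πD²) = 0.9941 m/s; Re = 3.46×10^5; ε/D = 3.14×10^-4; f = 0.01669
h_f = f(L/D)V²/2g = 7.016 m
Total head H = z + h_f = 52.3 + 7.016 = 59.32 m
P_hyd = ρgQH = 718.0·9.81·0.0223·59.32 = 9.317 kW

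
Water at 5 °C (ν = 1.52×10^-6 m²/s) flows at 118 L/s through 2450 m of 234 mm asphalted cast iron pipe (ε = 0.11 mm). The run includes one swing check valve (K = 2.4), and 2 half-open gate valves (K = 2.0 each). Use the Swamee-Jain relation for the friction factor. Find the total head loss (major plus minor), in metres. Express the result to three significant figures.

H_L ≈ 73.8 m

V = 4Q/(πD²) = 2.744 m/s; V²/2g = 0.3837 m
Re = 4.22×10^5, ε/D = 4.70×10^-4 → f = 0.01775 (Swamee-Jain)
Major: h_f = f(L/D)·V²/2g = 0.01775·10470·0.3837 = 71.32 m
Minor: ΣK = 6.40; h_m = ΣK·V²/2g = 2.456 m
Total H_L = 71.32 + 2.456 = 73.77 m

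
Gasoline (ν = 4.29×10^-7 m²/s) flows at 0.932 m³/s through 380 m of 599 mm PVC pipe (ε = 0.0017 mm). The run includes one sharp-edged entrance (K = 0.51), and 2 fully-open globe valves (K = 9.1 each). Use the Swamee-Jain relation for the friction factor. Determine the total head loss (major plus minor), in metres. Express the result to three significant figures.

H_L ≈ 13.7 m

V = 4Q/(πD²) = 3.307 m/s; V²/2g = 0.5575 m
Re = 4.62×10^6, ε/D = 2.84×10^-6 → f = 0.009300 (Swamee-Jain)
Major: h_f = f(L/D)·V²/2g = 0.009300·634.4·0.5575 = 3.289 m
Minor: ΣK = 18.7; h_m = ΣK·V²/2g = 10.43 m
Total H_L = 3.289 + 10.43 = 13.72 m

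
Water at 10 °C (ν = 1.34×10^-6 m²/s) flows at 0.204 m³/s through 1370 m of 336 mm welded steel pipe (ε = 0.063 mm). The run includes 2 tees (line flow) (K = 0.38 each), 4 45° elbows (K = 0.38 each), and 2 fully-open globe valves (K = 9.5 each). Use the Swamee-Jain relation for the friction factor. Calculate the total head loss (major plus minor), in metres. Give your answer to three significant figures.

H_L ≈ 22.5 m

V = 4Q/(πD²) = 2.301 m/s; V²/2g = 0.2698 m
Re = 5.77×10^5, ε/D = 1.88×10^-4 → f = 0.01521 (Swamee-Jain)
Major: h_f = f(L/D)·V²/2g = 0.01521·4077·0.2698 = 16.73 m
Minor: ΣK = 21.3; h_m = ΣK·V²/2g = 5.741 m
Total H_L = 16.73 + 5.741 = 22.47 m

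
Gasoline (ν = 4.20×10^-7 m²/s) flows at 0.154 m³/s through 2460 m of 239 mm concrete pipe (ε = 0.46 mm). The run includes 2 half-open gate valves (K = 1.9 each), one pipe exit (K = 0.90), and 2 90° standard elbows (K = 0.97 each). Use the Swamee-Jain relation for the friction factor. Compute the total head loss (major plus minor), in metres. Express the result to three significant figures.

V = 4Q/(πD²) = 3.433 m/s; V²/2g = 0.6006 m
Re = 1.95×10^6, ε/D = 0.00192 → f = 0.02333 (Swamee-Jain)
Major: h_f = f(L/D)·V²/2g = 0.02333·10293·0.6006 = 144.2 m
Minor: ΣK = 6.64; h_m = ΣK·V²/2g = 3.988 m
Total H_L = 144.2 + 3.988 = 148.2 m

H_L ≈ 148 m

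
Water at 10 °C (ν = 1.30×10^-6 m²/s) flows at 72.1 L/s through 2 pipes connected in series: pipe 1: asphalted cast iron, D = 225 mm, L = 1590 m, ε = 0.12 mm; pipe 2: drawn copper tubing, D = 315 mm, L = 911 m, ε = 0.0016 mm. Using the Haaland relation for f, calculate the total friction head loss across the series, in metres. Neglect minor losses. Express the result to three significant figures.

H ≈ 23.5 m

Pipe 1: V = 1.813 m/s, Re = 3.14×10^5, ε/D = 5.33×10^-4, f = 0.01821, h_1 = f(L/D)V²/2g = 21.57 m
Pipe 2: V = 0.9252 m/s, Re = 2.24×10^5, ε/D = 5.08×10^-6, f = 0.01519, h_2 = f(L/D)V²/2g = 1.917 m
Series → Q common, losses add: H = Σh = 23.49 m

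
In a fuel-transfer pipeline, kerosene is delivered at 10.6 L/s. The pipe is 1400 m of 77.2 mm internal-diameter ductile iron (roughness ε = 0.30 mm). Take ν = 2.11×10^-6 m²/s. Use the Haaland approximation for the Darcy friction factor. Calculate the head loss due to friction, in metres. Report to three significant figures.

h_f ≈ 139 m

V = 4Q/(πD²) = 4·0.0106/(π·0.0772²) = 2.265 m/s
Re = VD/ν = 2.265·0.0772/2.11×10^-6 = 8.29×10^4 → turbulent
ε/D = 0.30/77.2 = 0.00389
Haaland: f = 0.02943
h_f = f(L/D)V²/(2g) = 0.02943·(1400/0.0772)·2.265²/(2·9.81) = 139.5 m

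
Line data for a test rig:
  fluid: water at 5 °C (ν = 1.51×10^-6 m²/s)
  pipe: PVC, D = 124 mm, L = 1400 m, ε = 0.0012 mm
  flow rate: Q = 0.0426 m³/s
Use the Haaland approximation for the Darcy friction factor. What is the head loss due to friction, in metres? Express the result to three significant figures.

h_f ≈ 104 m

V = 4Q/(πD²) = 4·0.0426/(π·0.124²) = 3.528 m/s
Re = VD/ν = 3.528·0.124/1.51×10^-6 = 2.90×10^5 → turbulent
ε/D = 0.0012/124 = 9.68×10^-6
Haaland: f = 0.01451
h_f = f(L/D)V²/(2g) = 0.01451·(1400/0.124)·3.528²/(2·9.81) = 103.9 m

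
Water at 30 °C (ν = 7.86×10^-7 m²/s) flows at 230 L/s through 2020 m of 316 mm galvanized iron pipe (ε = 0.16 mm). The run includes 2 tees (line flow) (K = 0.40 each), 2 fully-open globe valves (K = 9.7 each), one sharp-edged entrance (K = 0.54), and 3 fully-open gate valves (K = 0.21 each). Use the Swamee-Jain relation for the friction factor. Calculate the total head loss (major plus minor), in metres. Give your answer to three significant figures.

H_L ≈ 57.7 m

V = 4Q/(πD²) = 2.933 m/s; V²/2g = 0.4384 m
Re = 1.18×10^6, ε/D = 5.06×10^-4 → f = 0.01726 (Swamee-Jain)
Major: h_f = f(L/D)·V²/2g = 0.01726·6392·0.4384 = 48.38 m
Minor: ΣK = 21.4; h_m = ΣK·V²/2g = 9.368 m
Total H_L = 48.38 + 9.368 = 57.75 m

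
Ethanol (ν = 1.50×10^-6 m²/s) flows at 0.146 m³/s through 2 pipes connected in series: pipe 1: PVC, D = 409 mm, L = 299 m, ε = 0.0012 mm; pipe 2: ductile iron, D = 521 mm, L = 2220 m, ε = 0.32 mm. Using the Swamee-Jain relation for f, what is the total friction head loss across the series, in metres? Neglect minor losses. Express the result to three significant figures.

H ≈ 2.62 m

Pipe 1: V = 1.111 m/s, Re = 3.03×10^5, ε/D = 2.93×10^-6, f = 0.01438, h_1 = f(L/D)V²/2g = 0.6618 m
Pipe 2: V = 0.6848 m/s, Re = 2.38×10^5, ε/D = 6.14×10^-4, f = 0.01925, h_2 = f(L/D)V²/2g = 1.961 m
Series → Q common, losses add: H = Σh = 2.623 m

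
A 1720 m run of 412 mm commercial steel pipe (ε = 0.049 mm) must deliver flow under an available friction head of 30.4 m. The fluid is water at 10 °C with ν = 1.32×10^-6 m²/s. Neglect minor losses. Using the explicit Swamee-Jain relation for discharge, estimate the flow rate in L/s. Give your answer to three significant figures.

Q ≈ 431 L/s

Swamee-Jain (Type II): Q = -0.965·√(gD⁵h_f/L)·ln[ε/(3.7D) + √(3.17ν²L/(gD³h_f))]
√(gD⁵h_f/L) = √(9.81·0.412⁵·30.4/1720) = 0.04537
ε/(3.7D) = 3.21×10^-5; √(3.17ν²L/(gD³h_f)) = 2.13×10^-5
Q = -0.965·0.04537·ln(5.349×10^-5) = 0.4306 m³/s
Check: V = 3.23 m/s, Re = 1.01×10^6, f = 0.01377, h_f = 30.6 m ≈ 30.4 m ✓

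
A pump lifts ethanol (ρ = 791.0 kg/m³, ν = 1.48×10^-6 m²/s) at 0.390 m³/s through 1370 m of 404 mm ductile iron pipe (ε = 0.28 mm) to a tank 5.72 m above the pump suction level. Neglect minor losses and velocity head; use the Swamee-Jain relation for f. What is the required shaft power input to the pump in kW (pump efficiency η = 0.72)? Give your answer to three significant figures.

P_shaft ≈ 149 kW

V = 4Q/(πD²) = 3.042 m/s; Re = 8.30×10^5; ε/D = 6.93×10^-4; f = 0.01857
h_f = f(L/D)V²/2g = 29.71 m
Total head H = z + h_f = 5.72 + 29.71 = 35.43 m
P_hyd = ρgQH = 791.0·9.81·0.390·35.43 = 107.2 kW
P_shaft = P_hyd/η = 107.2/0.72 = 148.9 kW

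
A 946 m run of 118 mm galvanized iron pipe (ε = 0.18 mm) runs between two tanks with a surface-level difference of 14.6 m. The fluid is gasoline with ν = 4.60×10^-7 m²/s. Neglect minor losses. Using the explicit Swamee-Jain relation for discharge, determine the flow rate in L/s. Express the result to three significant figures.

Q ≈ 13.8 L/s

Swamee-Jain (Type II): Q = -0.965·√(gD⁵h_f/L)·ln[ε/(3.7D) + √(3.17ν²L/(gD³h_f))]
√(gD⁵h_f/L) = √(9.81·0.118⁵·14.6/946) = 0.001861
ε/(3.7D) = 4.12×10^-4; √(3.17ν²L/(gD³h_f)) = 5.19×10^-5
Q = -0.965·0.001861·ln(4.642×10^-4) = 0.01378 m³/s
Check: V = 1.26 m/s, Re = 3.23×10^5, f = 0.02264, h_f = 14.7 m ≈ 14.6 m ✓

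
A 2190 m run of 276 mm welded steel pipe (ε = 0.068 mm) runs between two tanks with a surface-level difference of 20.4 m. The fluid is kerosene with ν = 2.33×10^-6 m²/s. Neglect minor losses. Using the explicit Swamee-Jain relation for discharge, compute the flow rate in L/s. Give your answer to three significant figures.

Q ≈ 102 L/s

Swamee-Jain (Type II): Q = -0.965·√(gD⁵h_f/L)·ln[ε/(3.7D) + √(3.17ν²L/(gD³h_f))]
√(gD⁵h_f/L) = √(9.81·0.276⁵·20.4/2190) = 0.01210
ε/(3.7D) = 6.66×10^-5; √(3.17ν²L/(gD³h_f)) = 9.46×10^-5
Q = -0.965·0.01210·ln(1.612×10^-4) = 0.1019 m³/s
Check: V = 1.70 m/s, Re = 2.02×10^5, f = 0.01743, h_f = 20.5 m ≈ 20.4 m ✓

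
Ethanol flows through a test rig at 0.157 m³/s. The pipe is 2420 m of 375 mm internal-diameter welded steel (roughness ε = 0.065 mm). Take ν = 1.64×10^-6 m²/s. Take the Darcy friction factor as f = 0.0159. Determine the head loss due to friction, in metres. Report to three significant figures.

V = 4Q/(πD²) = 4·0.157/(π·0.375²) = 1.422 m/s
h_f = f(L/D)V²/(2g) = 0.01590·(2420/0.375)·1.422²/(2·9.81) = 10.57 m

h_f ≈ 10.6 m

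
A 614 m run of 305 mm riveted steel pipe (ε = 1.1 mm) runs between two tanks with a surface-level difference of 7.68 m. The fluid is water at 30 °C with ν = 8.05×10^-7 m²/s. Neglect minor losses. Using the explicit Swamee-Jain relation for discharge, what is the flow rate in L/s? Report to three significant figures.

Q ≈ 120 L/s

Swamee-Jain (Type II): Q = -0.965·√(gD⁵h_f/L)·ln[ε/(3.7D) + √(3.17ν²L/(gD³h_f))]
√(gD⁵h_f/L) = √(9.81·0.305⁵·7.68/614) = 0.01800
ε/(3.7D) = 9.75×10^-4; √(3.17ν²L/(gD³h_f)) = 2.43×10^-5
Q = -0.965·0.01800·ln(9.990×10^-4) = 0.1200 m³/s
Check: V = 1.64 m/s, Re = 6.22×10^5, f = 0.02786, h_f = 7.71 m ≈ 7.68 m ✓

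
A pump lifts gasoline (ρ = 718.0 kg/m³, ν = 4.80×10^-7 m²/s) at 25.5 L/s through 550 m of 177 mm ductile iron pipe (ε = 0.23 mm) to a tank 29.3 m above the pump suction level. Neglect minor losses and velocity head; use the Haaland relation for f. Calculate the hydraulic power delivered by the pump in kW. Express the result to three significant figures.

V = 4Q/(πD²) = 1.036 m/s; Re = 3.82×10^5; ε/D = 0.00130; f = 0.02156
h_f = f(L/D)V²/2g = 3.667 m
Total head H = z + h_f = 29.3 + 3.667 = 32.97 m
P_hyd = ρgQH = 718.0·9.81·0.0255·32.97 = 5.921 kW

P_hyd ≈ 5.92 kW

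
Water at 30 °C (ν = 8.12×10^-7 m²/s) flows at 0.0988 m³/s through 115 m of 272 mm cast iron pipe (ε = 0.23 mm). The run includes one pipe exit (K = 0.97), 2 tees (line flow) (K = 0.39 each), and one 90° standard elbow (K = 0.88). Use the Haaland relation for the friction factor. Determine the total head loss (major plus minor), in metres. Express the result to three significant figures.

V = 4Q/(πD²) = 1.700 m/s; V²/2g = 0.1474 m
Re = 5.70×10^5, ε/D = 8.46×10^-4 → f = 0.01941 (Haaland)
Major: h_f = f(L/D)·V²/2g = 0.01941·422.8·0.1474 = 1.209 m
Minor: ΣK = 2.63; h_m = ΣK·V²/2g = 0.3875 m
Total H_L = 1.209 + 0.3875 = 1.597 m

H_L ≈ 1.60 m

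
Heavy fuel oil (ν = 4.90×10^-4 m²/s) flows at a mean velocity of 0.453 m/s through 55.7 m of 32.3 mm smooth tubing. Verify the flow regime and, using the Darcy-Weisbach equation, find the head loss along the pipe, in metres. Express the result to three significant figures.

h_f ≈ 38.7 m

Re = VD/ν = 0.453·0.03230/4.90×10^-4 = 29.9 → laminar (Re < 2300)
f = 64/Re = 2.143
h_f = f(L/D)V²/(2g) = 2.143·(55.7/0.03230)·0.453²/(2·9.81) = 38.66 m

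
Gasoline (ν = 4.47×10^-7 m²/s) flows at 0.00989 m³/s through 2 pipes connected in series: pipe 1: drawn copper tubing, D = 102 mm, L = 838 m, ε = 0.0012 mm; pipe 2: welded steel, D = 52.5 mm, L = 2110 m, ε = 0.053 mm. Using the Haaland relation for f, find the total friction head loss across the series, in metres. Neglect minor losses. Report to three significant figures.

H ≈ 873 m

Pipe 1: V = 1.210 m/s, Re = 2.76×10^5, ε/D = 1.18×10^-5, f = 0.01466, h_1 = f(L/D)V²/2g = 8.991 m
Pipe 2: V = 4.569 m/s, Re = 5.37×10^5, ε/D = 0.00101, f = 0.02021, h_2 = f(L/D)V²/2g = 863.9 m
Series → Q common, losses add: H = Σh = 872.9 m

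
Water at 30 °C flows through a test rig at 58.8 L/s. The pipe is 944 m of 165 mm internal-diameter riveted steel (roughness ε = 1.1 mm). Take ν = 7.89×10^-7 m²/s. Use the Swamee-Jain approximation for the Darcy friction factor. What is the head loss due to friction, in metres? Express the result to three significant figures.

h_f ≈ 73.7 m

V = 4Q/(πD²) = 4·0.0588/(π·0.165²) = 2.750 m/s
Re = VD/ν = 2.750·0.165/7.89×10^-7 = 5.75×10^5 → turbulent
ε/D = 1.1/165 = 0.00667
Swamee-Jain: f = 0.03341
h_f = f(L/D)V²/(2g) = 0.03341·(944/0.165)·2.750²/(2·9.81) = 73.68 m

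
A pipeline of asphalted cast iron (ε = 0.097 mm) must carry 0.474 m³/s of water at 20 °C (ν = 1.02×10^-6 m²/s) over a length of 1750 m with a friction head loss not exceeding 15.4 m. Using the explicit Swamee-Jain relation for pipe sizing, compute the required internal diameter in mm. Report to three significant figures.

Swamee-Jain (Type III): D = 0.66·[ε^1.25·(LQ²/(gh_f))^4.75 + ν·Q^9.4·(L/(gh_f))^5.2]^0.04
LQ²/(gh_f) = 2.603; L/(gh_f) = 11.58
Term 1 = ε^1.25·(…)^4.75 = 9.05×10^-4; Term 2 = ν·Q^9.4·(…)^5.2 = 3.11×10^-4
D = 0.66·(9.05×10^-4 + 3.11×10^-4)^0.04 = 0.5046 m = 505 mm
Check: V = 2.37 m/s, Re = 1.17×10^6, f = 0.01456, h_f = 14.5 m ≈ 15.4 m ✓

D ≈ 505 mm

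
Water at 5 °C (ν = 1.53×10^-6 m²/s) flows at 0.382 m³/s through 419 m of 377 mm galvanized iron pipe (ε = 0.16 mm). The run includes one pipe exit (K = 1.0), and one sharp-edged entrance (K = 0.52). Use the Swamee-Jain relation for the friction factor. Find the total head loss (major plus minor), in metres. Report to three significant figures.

H_L ≈ 12.1 m

V = 4Q/(πD²) = 3.422 m/s; V²/2g = 0.5969 m
Re = 8.43×10^5, ε/D = 4.24×10^-4 → f = 0.01687 (Swamee-Jain)
Major: h_f = f(L/D)·V²/2g = 0.01687·1111·0.5969 = 11.19 m
Minor: ΣK = 1.52; h_m = ΣK·V²/2g = 0.9072 m
Total H_L = 11.19 + 0.9072 = 12.10 m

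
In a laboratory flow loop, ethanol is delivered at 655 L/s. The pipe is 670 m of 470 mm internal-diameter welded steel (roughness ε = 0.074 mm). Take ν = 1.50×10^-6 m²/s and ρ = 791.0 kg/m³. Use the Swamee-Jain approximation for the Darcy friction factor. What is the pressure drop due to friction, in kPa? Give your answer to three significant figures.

Δp ≈ 114 kPa

V = 4Q/(πD²) = 4·0.655/(π·0.470²) = 3.775 m/s
Re = VD/ν = 3.775·0.470/1.50×10^-6 = 1.18×10^6 → turbulent
ε/D = 0.074/470 = 1.57×10^-4
Swamee-Jain: f = 0.01413
h_f = f(L/D)V²/(2g) = 0.01413·(670/0.470)·3.775²/(2·9.81) = 14.63 m
Δp = ρg·h_f = 791.0·9.81·14.63 = 113.6 kPa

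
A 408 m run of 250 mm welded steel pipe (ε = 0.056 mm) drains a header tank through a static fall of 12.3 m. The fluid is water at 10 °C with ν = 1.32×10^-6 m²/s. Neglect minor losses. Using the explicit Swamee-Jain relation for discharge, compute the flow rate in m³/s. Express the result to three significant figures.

Q ≈ 0.152 m³/s

Swamee-Jain (Type II): Q = -0.965·√(gD⁵h_f/L)·ln[ε/(3.7D) + √(3.17ν²L/(gD³h_f))]
√(gD⁵h_f/L) = √(9.81·0.250⁵·12.3/408) = 0.01699
ε/(3.7D) = 6.05×10^-5; √(3.17ν²L/(gD³h_f)) = 3.46×10^-5
Q = -0.965·0.01699·ln(9.511×10^-5) = 0.1519 m³/s
Check: V = 3.09 m/s, Re = 5.86×10^5, f = 0.01554, h_f = 12.4 m ≈ 12.3 m ✓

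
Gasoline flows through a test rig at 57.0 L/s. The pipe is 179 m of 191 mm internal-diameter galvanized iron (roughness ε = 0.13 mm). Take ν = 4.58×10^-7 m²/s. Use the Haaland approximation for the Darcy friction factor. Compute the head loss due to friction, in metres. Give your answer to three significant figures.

V = 4Q/(πD²) = 4·0.0570/(π·0.191²) = 1.989 m/s
Re = VD/ν = 1.989·0.191/4.58×10^-7 = 8.30×10^5 → turbulent
ε/D = 0.13/191 = 6.81×10^-4
Haaland: f = 0.01838
h_f = f(L/D)V²/(2g) = 0.01838·(179/0.191)·1.989²/(2·9.81) = 3.474 m

h_f ≈ 3.47 m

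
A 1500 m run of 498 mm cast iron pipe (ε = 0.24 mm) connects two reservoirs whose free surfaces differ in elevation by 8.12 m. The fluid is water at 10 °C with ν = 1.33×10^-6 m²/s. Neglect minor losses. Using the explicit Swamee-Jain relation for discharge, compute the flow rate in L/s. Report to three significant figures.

Swamee-Jain (Type II): Q = -0.965·√(gD⁵h_f/L)·ln[ε/(3.7D) + √(3.17ν²L/(gD³h_f))]
√(gD⁵h_f/L) = √(9.81·0.498⁵·8.12/1500) = 0.04033
ε/(3.7D) = 1.30×10^-4; √(3.17ν²L/(gD³h_f)) = 2.92×10^-5
Q = -0.965·0.04033·ln(1.595×10^-4) = 0.3403 m³/s
Check: V = 1.75 m/s, Re = 6.54×10^5, f = 0.01744, h_f = 8.17 m ≈ 8.12 m ✓

Q ≈ 340 L/s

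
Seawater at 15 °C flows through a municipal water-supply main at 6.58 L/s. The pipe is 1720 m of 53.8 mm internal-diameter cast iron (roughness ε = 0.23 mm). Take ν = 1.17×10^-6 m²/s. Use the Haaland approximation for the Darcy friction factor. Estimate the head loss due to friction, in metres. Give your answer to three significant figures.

h_f ≈ 406 m

V = 4Q/(πD²) = 4·0.00658/(π·0.0538²) = 2.894 m/s
Re = VD/ν = 2.894·0.0538/1.17×10^-6 = 1.33×10^5 → turbulent
ε/D = 0.23/53.8 = 0.00428
Haaland: f = 0.02975
h_f = f(L/D)V²/(2g) = 0.02975·(1720/0.0538)·2.894²/(2·9.81) = 406.1 m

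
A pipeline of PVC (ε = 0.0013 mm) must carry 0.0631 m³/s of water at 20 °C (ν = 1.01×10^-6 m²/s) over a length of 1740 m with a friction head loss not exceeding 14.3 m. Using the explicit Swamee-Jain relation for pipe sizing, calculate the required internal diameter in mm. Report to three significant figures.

D ≈ 227 mm

Swamee-Jain (Type III): D = 0.66·[ε^1.25·(LQ²/(gh_f))^4.75 + ν·Q^9.4·(L/(gh_f))^5.2]^0.04
LQ²/(gh_f) = 0.04939; L/(gh_f) = 12.40
Term 1 = ε^1.25·(…)^4.75 = 2.74×10^-14; Term 2 = ν·Q^9.4·(…)^5.2 = 2.58×10^-12
D = 0.66·(2.74×10^-14 + 2.58×10^-12)^0.04 = 0.2271 m = 227 mm
Check: V = 1.56 m/s, Re = 3.50×10^5, f = 0.01404, h_f = 13.3 m ≈ 14.3 m ✓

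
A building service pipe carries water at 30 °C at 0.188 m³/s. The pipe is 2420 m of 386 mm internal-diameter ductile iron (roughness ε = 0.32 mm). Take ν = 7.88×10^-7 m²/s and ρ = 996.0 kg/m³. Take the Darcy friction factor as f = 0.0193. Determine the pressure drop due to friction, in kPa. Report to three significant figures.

V = 4Q/(πD²) = 4·0.188/(π·0.386²) = 1.607 m/s
h_f = f(L/D)V²/(2g) = 0.01930·(2420/0.386)·1.607²/(2·9.81) = 15.92 m
Δp = ρg·h_f = 996.0·9.81·15.92 = 155.5 kPa

Δp ≈ 156 kPa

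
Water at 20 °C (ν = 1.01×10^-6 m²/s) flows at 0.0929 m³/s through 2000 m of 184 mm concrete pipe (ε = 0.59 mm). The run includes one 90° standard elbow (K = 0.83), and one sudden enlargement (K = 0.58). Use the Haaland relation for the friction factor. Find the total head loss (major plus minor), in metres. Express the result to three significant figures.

H_L ≈ 183 m

V = 4Q/(πD²) = 3.494 m/s; V²/2g = 0.6221 m
Re = 6.36×10^5, ε/D = 0.00321 → f = 0.02690 (Haaland)
Major: h_f = f(L/D)·V²/2g = 0.02690·10870·0.6221 = 181.9 m
Minor: ΣK = 1.41; h_m = ΣK·V²/2g = 0.8772 m
Total H_L = 181.9 + 0.8772 = 182.8 m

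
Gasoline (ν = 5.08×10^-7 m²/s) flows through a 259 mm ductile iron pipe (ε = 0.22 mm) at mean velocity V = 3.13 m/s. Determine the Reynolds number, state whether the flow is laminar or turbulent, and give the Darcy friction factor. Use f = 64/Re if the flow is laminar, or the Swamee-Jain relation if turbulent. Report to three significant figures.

Re = VD/ν = 3.130·0.259/5.08×10^-7 = 1.60×10^6
Re > 4000 → turbulent; ε/D = 8.49×10^-4
Swamee-Jain: f = 0.01917

Re ≈ 1.60×10^6; turbulent; f ≈ 0.0192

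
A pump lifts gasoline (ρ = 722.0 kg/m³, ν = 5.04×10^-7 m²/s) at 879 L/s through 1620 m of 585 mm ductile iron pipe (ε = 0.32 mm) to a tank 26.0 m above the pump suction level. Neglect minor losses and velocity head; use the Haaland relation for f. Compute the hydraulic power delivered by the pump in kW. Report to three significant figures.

P_hyd ≈ 323 kW

V = 4Q/(πD²) = 3.270 m/s; Re = 3.80×10^6; ε/D = 5.47×10^-4; f = 0.01719
h_f = f(L/D)V²/2g = 25.94 m
Total head H = z + h_f = 26.0 + 25.94 = 51.94 m
P_hyd = ρgQH = 722.0·9.81·0.879·51.94 = 323.4 kW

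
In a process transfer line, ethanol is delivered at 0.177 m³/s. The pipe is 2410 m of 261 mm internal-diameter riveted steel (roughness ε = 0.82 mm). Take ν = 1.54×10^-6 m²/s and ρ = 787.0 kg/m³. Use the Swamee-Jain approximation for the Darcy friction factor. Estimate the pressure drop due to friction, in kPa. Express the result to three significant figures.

Δp ≈ 1070 kPa

V = 4Q/(πD²) = 4·0.177/(π·0.261²) = 3.308 m/s
Re = VD/ν = 3.308·0.261/1.54×10^-6 = 5.61×10^5 → turbulent
ε/D = 0.82/261 = 0.00314
Swamee-Jain: f = 0.02684
h_f = f(L/D)V²/(2g) = 0.02684·(2410/0.261)·3.308²/(2·9.81) = 138.3 m
Δp = ρg·h_f = 787.0·9.81·138.3 = 1067 kPa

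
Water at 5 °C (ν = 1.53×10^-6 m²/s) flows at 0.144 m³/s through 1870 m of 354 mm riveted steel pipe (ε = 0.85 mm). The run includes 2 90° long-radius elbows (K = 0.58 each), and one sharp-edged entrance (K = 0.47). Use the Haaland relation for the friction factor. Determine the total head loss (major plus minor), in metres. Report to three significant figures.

H_L ≈ 14.6 m

V = 4Q/(πD²) = 1.463 m/s; V²/2g = 0.1091 m
Re = 3.39×10^5, ε/D = 0.00240 → f = 0.02507 (Haaland)
Major: h_f = f(L/D)·V²/2g = 0.02507·5282·0.1091 = 14.45 m
Minor: ΣK = 1.63; h_m = ΣK·V²/2g = 0.1778 m
Total H_L = 14.45 + 0.1778 = 14.63 m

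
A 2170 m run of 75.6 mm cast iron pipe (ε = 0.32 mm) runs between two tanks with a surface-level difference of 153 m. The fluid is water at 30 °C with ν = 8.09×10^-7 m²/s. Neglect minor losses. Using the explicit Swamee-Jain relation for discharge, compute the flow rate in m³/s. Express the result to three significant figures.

Swamee-Jain (Type II): Q = -0.965·√(gD⁵h_f/L)·ln[ε/(3.7D) + √(3.17ν²L/(gD³h_f))]
√(gD⁵h_f/L) = √(9.81·0.0756⁵·153/2170) = 0.001307
ε/(3.7D) = 0.00114; √(3.17ν²L/(gD³h_f)) = 8.33×10^-5
Q = -0.965·0.001307·ln(0.001227) = 0.008454 m³/s
Check: V = 1.88 m/s, Re = 1.76×10^5, f = 0.02969, h_f = 154 m ≈ 153 m ✓

Q ≈ 0.00845 m³/s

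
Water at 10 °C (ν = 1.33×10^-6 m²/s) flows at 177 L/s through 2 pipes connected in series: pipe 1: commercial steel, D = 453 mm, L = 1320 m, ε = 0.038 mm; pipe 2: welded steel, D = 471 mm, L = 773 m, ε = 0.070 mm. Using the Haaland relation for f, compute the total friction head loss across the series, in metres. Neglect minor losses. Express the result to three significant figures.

Pipe 1: V = 1.098 m/s, Re = 3.74×10^5, ε/D = 8.39×10^-5, f = 0.01462, h_1 = f(L/D)V²/2g = 2.619 m
Pipe 2: V = 1.016 m/s, Re = 3.60×10^5, ε/D = 1.49×10^-4, f = 0.01531, h_2 = f(L/D)V²/2g = 1.322 m
Series → Q common, losses add: H = Σh = 3.941 m

H ≈ 3.94 m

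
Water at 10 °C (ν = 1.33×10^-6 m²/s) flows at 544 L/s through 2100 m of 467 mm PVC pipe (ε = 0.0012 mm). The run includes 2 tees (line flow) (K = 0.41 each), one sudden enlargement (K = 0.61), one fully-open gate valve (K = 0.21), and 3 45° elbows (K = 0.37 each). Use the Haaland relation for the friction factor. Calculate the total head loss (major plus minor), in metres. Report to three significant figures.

V = 4Q/(πD²) = 3.176 m/s; V²/2g = 0.5141 m
Re = 1.12×10^6, ε/D = 2.57×10^-6 → f = 0.01142 (Haaland)
Major: h_f = f(L/D)·V²/2g = 0.01142·4497·0.5141 = 26.40 m
Minor: ΣK = 2.75; h_m = ΣK·V²/2g = 1.414 m
Total H_L = 26.40 + 1.414 = 27.82 m

H_L ≈ 27.8 m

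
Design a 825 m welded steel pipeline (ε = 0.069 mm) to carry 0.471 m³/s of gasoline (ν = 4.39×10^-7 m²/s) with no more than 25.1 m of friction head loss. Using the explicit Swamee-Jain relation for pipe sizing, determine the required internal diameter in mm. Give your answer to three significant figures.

Swamee-Jain (Type III): D = 0.66·[ε^1.25·(LQ²/(gh_f))^4.75 + ν·Q^9.4·(L/(gh_f))^5.2]^0.04
LQ²/(gh_f) = 0.7433; L/(gh_f) = 3.351
Term 1 = ε^1.25·(…)^4.75 = 1.54×10^-6; Term 2 = ν·Q^9.4·(…)^5.2 = 1.99×10^-7
D = 0.66·(1.54×10^-6 + 1.99×10^-7)^0.04 = 0.3883 m = 388 mm
Check: V = 3.98 m/s, Re = 3.52×10^6, f = 0.01380, h_f = 23.6 m ≈ 25.1 m ✓

D ≈ 388 mm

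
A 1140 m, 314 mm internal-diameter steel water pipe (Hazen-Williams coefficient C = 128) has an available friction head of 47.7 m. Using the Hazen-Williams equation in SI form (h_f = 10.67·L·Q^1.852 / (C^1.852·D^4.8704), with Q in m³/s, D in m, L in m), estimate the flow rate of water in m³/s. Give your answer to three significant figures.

Rearranging: Q = [h_f·C^1.852·D^4.8704 / (10.67·L)]^(1/1.852)
Q = [47.7·128^1.852·0.314^4.8704 / (10.67·1140)]^0.540 = 0.3054 m³/s

Q ≈ 0.305 m³/s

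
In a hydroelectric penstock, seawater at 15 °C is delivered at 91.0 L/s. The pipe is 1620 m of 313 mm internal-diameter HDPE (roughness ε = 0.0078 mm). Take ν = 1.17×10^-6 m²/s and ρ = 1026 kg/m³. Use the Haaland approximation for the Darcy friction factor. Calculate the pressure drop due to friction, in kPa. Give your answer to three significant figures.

Δp ≈ 53.5 kPa

V = 4Q/(πD²) = 4·0.0910/(π·0.313²) = 1.183 m/s
Re = VD/ν = 1.183·0.313/1.17×10^-6 = 3.16×10^5 → turbulent
ε/D = 0.0078/313 = 2.49×10^-5
Haaland: f = 0.01442
h_f = f(L/D)V²/(2g) = 0.01442·(1620/0.313)·1.183²/(2·9.81) = 5.320 m
Δp = ρg·h_f = 1026·9.81·5.320 = 53.55 kPa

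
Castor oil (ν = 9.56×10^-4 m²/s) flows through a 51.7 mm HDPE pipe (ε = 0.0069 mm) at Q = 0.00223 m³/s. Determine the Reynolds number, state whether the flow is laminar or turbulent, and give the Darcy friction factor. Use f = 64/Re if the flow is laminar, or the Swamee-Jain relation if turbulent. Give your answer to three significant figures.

V = 4Q/(πD²) = 1.062 m/s
Re = VD/ν = 1.062·0.0517/9.56×10^-4 = 57.4
Re < 2300 → laminar → f = 64/Re = 1.114

Re ≈ 57.4; laminar; f = 64/Re ≈ 1.11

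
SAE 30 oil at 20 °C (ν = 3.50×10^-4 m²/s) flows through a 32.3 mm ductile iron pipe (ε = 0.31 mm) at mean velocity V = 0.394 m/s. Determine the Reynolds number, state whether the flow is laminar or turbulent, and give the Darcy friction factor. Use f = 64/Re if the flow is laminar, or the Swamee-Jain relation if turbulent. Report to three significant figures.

Re ≈ 36.4; laminar; f = 64/Re ≈ 1.76

Re = VD/ν = 0.3940·0.0323/3.50×10^-4 = 36.4
Re < 2300 → laminar → f = 64/Re = 1.760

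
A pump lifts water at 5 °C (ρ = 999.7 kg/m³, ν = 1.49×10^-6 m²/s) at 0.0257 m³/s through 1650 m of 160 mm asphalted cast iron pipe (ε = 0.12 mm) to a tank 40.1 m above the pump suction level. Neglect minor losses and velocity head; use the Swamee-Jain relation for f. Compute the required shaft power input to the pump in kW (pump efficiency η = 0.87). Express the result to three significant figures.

V = 4Q/(πD²) = 1.278 m/s; Re = 1.37×10^5; ε/D = 7.50×10^-4; f = 0.02077
h_f = f(L/D)V²/2g = 17.83 m
Total head H = z + h_f = 40.1 + 17.83 = 57.93 m
P_hyd = ρgQH = 999.7·9.81·0.0257·57.93 = 14.60 kW
P_shaft = P_hyd/η = 14.60/0.87 = 16.78 kW

P_shaft ≈ 16.8 kW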